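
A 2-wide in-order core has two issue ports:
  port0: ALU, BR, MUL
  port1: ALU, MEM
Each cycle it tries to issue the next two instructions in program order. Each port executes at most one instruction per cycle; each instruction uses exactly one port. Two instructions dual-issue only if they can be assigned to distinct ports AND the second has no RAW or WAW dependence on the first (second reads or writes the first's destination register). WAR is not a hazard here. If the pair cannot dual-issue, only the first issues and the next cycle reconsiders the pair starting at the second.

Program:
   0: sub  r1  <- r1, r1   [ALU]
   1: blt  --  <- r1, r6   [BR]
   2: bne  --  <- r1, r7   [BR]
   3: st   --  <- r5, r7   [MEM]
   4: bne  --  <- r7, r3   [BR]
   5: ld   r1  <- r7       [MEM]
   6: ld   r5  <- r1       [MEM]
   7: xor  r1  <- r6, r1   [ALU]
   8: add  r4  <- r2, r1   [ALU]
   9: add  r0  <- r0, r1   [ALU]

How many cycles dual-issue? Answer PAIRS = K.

t=0 i0:sub.ALU ; RAW r1
t=1 i1:blt.BR ; no-port BR/BR
t=2 i2,i3:bne.BR+st.MEM ; dual
t=3 i4,i5:bne.BR+ld.MEM ; dual
t=4 i6,i7:ld.MEM+xor.ALU ; dual
t=5 i8,i9:add.ALU+add.ALU ; dual

PAIRS = 4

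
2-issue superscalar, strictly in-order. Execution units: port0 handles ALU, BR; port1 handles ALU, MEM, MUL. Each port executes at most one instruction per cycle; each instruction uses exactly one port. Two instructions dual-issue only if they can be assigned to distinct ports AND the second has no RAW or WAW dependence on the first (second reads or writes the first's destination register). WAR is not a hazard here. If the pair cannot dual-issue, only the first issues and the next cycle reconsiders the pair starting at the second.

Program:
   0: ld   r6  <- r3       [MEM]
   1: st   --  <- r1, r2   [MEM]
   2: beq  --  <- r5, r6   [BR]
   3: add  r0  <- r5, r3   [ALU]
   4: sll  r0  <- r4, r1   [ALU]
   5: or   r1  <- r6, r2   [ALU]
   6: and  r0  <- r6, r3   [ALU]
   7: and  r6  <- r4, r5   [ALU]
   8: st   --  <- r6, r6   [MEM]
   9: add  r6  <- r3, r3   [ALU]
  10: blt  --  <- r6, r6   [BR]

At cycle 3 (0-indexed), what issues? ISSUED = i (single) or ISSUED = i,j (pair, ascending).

t=0 i0:ld ; no-port MEM/MEM
t=1 i1&i2:st+beq ; pair
t=2 i3:add ; WAW r0
t=3 i4&i5:sll+or ; pair
t=4 i6&i7:and+and ; pair
t=5 i8&i9:st+add ; pair
t=6 i10:blt ; tail

ISSUED = 4,5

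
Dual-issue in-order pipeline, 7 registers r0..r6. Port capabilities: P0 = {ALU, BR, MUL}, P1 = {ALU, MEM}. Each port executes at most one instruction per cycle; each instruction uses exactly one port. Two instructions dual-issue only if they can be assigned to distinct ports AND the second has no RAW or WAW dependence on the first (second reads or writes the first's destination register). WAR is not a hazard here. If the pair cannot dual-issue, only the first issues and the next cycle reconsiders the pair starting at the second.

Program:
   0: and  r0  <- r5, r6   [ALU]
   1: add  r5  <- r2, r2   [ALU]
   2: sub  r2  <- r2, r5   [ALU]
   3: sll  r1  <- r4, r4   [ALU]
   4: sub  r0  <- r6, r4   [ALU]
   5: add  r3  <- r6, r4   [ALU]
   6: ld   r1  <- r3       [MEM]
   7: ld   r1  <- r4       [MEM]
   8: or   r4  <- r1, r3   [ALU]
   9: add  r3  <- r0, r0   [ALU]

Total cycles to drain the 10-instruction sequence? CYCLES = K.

CYCLES = 6

0. and.ALU+add.ALU @i0&i1  | 2-wide
1. sub.ALU+sll.ALU @i2&i3  | 2-wide
2. sub.ALU+add.ALU @i4&i5  | 2-wide
3. ld.MEM @i6  | no-port MEM/MEM
4. ld.MEM @i7  | RAW r1
5. or.ALU+add.ALU @i8&i9  | 2-wide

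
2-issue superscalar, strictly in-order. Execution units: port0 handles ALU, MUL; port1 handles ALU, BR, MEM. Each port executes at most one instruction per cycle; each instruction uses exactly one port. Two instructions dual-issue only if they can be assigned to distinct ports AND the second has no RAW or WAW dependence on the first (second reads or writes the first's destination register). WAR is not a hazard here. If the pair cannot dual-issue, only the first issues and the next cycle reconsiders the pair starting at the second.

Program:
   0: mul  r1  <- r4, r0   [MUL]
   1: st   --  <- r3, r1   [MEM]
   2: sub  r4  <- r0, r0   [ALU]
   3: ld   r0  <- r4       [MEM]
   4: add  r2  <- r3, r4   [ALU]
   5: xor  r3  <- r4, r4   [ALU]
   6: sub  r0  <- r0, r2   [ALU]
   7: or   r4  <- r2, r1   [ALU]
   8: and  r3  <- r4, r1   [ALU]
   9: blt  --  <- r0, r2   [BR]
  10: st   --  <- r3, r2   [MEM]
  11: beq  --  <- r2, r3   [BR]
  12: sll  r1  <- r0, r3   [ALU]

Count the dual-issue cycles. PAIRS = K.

PAIRS = 5

  cy0 -> i0 (mul.MUL) RAW r1
  cy1 -> i1&i2 (st.MEM sub.ALU) dual
  cy2 -> i3&i4 (ld.MEM add.ALU) dual
  cy3 -> i5&i6 (xor.ALU sub.ALU) dual
  cy4 -> i7 (or.ALU) RAW r4
  cy5 -> i8&i9 (and.ALU blt.BR) dual
  cy6 -> i10 (st.MEM) no-port MEM/BR
  cy7 -> i11&i12 (beq.BR sll.ALU) dual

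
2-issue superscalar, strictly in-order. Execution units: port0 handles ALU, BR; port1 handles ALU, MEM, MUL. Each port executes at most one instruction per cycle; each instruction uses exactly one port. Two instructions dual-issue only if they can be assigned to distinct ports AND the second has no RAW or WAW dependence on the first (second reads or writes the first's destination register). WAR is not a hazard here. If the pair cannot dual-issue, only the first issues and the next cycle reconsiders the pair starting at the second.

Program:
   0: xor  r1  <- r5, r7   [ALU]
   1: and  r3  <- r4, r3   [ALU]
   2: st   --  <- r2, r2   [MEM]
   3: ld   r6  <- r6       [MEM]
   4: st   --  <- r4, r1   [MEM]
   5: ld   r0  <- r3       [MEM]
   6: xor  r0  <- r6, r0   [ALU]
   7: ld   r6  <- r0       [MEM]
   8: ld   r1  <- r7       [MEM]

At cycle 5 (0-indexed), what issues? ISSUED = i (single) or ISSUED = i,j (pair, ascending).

ISSUED = 6

[0] i0/i1  xor.ALU;and.ALU  -- pair
[1] i2  st.MEM  -- no-port MEM/MEM
[2] i3  ld.MEM  -- no-port MEM/MEM
[3] i4  st.MEM  -- no-port MEM/MEM
[4] i5  ld.MEM  -- RAW+WAW r0
[5] i6  xor.ALU  -- RAW r0
[6] i7  ld.MEM  -- no-port MEM/MEM
[7] i8  ld.MEM  -- tail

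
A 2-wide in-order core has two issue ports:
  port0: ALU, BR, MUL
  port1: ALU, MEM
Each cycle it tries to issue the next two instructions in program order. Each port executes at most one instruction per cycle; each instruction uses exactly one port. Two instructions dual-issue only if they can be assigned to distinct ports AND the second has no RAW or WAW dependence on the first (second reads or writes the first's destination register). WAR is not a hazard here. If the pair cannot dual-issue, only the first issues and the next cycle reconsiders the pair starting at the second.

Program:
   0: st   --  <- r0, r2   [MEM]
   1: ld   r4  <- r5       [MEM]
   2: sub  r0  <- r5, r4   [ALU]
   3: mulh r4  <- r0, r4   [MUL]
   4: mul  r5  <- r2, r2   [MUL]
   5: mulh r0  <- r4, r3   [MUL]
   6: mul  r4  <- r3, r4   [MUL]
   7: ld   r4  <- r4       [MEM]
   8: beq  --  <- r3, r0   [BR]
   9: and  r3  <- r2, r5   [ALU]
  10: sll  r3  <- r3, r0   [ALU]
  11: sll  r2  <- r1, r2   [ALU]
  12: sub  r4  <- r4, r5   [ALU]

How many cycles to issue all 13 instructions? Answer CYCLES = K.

CYCLES = 11

#0 head=0: st i0 no-port MEM/MEM
#1 head=1: ld i1 RAW r4
#2 head=2: sub i2 RAW r0
#3 head=3: mulh i3 no-port MUL/MUL
#4 head=4: mul i4 no-port MUL/MUL
#5 head=5: mulh i5 no-port MUL/MUL
#6 head=6: mul i6 RAW+WAW r4
#7 head=7: ld/beq i7+i8 pair
#8 head=9: and i9 RAW+WAW r3
#9 head=10: sll/sll i10+i11 pair
#10 head=12: sub i12 tail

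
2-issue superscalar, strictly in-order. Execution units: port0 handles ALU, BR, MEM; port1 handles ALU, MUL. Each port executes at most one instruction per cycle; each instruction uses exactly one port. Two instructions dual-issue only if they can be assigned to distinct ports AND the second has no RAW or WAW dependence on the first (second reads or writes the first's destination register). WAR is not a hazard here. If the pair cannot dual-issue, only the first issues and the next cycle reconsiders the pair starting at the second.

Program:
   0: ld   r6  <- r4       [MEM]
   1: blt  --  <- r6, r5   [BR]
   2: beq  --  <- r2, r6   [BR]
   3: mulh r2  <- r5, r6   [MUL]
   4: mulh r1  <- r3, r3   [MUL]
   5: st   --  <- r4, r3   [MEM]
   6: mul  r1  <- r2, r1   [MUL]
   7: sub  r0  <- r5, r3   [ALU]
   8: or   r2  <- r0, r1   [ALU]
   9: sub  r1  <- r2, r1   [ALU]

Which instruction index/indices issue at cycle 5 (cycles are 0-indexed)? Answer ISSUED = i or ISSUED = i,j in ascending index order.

ISSUED = 8

0. ld.MEM @i0  | no-port MEM/BR
1. blt.BR @i1  | no-port BR/BR
2. beq.BR/mulh.MUL @i2+i3  | pair
3. mulh.MUL/st.MEM @i4+i5  | pair
4. mul.MUL/sub.ALU @i6+i7  | pair
5. or.ALU @i8  | RAW r2
6. sub.ALU @i9  | tail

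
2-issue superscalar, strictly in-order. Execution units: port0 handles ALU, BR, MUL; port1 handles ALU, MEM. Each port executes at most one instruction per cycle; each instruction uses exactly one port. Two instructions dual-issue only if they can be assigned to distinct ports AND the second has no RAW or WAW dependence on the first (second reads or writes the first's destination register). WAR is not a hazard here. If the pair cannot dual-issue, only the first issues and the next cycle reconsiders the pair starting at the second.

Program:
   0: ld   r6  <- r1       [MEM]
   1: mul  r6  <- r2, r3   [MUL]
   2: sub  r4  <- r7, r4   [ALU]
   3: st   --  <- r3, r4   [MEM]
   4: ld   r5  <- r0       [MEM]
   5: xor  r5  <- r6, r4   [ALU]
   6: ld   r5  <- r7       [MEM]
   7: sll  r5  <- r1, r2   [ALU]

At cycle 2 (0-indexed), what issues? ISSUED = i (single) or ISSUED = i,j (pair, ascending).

c0: i0 ld.MEM  WAW r6
c1: i1&i2 mul.MUL;sub.ALU  dual
c2: i3 st.MEM  no-port MEM/MEM
c3: i4 ld.MEM  WAW r5
c4: i5 xor.ALU  WAW r5
c5: i6 ld.MEM  WAW r5
c6: i7 sll.ALU  tail

ISSUED = 3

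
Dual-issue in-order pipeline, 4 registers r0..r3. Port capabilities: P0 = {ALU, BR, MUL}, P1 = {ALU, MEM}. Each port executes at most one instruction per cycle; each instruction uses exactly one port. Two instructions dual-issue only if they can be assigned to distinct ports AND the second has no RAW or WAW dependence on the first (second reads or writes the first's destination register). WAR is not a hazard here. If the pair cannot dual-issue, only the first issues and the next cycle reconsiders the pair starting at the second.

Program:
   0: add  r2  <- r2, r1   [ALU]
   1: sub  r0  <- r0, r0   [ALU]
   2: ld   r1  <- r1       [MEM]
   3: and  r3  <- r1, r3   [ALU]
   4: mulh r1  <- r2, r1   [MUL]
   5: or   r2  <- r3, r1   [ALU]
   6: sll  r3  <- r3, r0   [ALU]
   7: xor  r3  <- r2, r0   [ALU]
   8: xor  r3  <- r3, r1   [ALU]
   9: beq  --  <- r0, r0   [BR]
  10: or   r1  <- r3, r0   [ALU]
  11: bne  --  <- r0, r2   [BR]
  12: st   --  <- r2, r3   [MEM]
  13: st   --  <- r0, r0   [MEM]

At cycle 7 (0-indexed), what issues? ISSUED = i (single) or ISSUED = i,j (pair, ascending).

ISSUED = 12

#0 head=0: add/sub i0,i1 dual
#1 head=2: ld i2 RAW r1
#2 head=3: and/mulh i3,i4 dual
#3 head=5: or/sll i5,i6 dual
#4 head=7: xor i7 RAW+WAW r3
#5 head=8: xor/beq i8,i9 dual
#6 head=10: or/bne i10,i11 dual
#7 head=12: st i12 no-port MEM/MEM
#8 head=13: st i13 tail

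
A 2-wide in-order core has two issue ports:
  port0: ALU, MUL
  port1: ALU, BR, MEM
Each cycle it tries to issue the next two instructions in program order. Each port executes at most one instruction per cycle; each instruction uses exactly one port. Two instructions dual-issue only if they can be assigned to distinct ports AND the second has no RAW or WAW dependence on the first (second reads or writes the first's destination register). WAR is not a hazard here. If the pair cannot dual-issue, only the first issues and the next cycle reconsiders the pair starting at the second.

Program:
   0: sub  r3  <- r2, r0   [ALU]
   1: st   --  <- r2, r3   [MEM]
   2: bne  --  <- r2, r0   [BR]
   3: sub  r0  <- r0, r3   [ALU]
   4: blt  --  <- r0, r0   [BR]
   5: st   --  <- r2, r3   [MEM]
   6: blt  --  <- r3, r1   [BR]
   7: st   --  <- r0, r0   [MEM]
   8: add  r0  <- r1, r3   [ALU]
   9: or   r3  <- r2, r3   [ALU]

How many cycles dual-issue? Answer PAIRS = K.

PAIRS = 2

#0 head=0: sub.ALU i0 RAW r3
#1 head=1: st.MEM i1 no-port MEM/BR
#2 head=2: bne.BR;sub.ALU i2&i3 pair
#3 head=4: blt.BR i4 no-port BR/MEM
#4 head=5: st.MEM i5 no-port MEM/BR
#5 head=6: blt.BR i6 no-port BR/MEM
#6 head=7: st.MEM;add.ALU i7&i8 pair
#7 head=9: or.ALU i9 tail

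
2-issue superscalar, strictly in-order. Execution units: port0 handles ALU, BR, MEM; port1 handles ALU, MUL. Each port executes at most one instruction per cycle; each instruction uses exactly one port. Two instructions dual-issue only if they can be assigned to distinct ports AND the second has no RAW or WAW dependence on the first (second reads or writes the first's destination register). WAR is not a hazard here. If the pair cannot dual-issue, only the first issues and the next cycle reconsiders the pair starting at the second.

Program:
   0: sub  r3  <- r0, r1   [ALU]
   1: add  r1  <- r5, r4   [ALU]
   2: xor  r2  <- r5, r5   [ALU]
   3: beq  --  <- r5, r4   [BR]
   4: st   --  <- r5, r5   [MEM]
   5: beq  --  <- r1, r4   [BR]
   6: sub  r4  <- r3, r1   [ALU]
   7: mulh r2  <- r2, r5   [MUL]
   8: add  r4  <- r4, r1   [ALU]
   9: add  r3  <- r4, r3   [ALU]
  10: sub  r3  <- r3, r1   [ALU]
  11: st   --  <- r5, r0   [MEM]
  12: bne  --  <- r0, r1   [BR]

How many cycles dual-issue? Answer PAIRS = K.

0. sub.ALU add.ALU @i0/i1  | dual
1. xor.ALU beq.BR @i2/i3  | dual
2. st.MEM @i4  | no-port MEM/BR
3. beq.BR sub.ALU @i5/i6  | dual
4. mulh.MUL add.ALU @i7/i8  | dual
5. add.ALU @i9  | RAW+WAW r3
6. sub.ALU st.MEM @i10/i11  | dual
7. bne.BR @i12  | tail

PAIRS = 5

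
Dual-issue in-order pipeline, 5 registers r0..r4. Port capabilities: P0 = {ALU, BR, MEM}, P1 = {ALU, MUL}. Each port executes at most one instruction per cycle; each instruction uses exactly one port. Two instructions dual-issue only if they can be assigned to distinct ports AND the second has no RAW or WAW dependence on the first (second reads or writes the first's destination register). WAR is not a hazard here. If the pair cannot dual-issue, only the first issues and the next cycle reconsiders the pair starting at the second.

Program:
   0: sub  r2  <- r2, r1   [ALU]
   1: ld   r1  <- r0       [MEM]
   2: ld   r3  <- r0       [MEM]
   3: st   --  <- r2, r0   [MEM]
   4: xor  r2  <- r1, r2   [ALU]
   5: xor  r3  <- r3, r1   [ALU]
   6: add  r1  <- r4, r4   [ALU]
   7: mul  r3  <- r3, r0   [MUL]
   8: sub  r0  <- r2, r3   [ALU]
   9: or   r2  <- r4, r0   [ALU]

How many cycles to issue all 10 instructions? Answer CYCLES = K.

CYCLES = 7

#0 head=0: sub.ALU;ld.MEM i0,i1 2-wide
#1 head=2: ld.MEM i2 no-port MEM/MEM
#2 head=3: st.MEM;xor.ALU i3,i4 2-wide
#3 head=5: xor.ALU;add.ALU i5,i6 2-wide
#4 head=7: mul.MUL i7 RAW r3
#5 head=8: sub.ALU i8 RAW r0
#6 head=9: or.ALU i9 tail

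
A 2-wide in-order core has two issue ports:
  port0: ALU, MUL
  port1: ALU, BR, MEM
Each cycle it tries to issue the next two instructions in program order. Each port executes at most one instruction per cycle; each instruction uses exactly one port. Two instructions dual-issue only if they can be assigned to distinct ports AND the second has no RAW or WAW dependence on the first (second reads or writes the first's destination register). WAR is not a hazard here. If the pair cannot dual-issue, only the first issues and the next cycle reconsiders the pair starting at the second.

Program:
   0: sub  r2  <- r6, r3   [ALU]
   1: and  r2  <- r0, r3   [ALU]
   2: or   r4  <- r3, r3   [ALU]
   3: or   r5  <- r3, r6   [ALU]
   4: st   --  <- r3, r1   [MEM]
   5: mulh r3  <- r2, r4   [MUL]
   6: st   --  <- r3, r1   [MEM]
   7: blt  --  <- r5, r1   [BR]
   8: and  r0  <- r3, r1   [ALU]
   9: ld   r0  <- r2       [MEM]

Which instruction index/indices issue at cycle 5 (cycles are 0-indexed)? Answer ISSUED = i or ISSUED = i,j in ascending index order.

ISSUED = 7,8

  cy0 -> i0 (sub.ALU) WAW r2
  cy1 -> i1&i2 (and.ALU or.ALU) 2-wide
  cy2 -> i3&i4 (or.ALU st.MEM) 2-wide
  cy3 -> i5 (mulh.MUL) RAW r3
  cy4 -> i6 (st.MEM) no-port MEM/BR
  cy5 -> i7&i8 (blt.BR and.ALU) 2-wide
  cy6 -> i9 (ld.MEM) tail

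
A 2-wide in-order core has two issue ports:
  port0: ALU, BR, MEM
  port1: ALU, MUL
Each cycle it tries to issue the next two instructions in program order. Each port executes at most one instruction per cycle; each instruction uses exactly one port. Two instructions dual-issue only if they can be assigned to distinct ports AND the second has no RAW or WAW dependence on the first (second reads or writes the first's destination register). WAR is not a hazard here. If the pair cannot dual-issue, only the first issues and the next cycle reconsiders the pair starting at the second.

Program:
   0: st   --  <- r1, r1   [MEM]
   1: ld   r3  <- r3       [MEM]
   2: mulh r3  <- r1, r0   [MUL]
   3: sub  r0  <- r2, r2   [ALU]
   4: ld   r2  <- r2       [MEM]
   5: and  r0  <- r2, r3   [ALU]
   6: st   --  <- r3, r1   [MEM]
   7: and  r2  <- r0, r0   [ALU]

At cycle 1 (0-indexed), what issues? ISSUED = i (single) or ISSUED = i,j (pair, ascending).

ISSUED = 1

[0] i0  st  -- no-port MEM/MEM
[1] i1  ld  -- WAW r3
[2] i2&i3  mulh;sub  -- 2-wide
[3] i4  ld  -- RAW r2
[4] i5&i6  and;st  -- 2-wide
[5] i7  and  -- tail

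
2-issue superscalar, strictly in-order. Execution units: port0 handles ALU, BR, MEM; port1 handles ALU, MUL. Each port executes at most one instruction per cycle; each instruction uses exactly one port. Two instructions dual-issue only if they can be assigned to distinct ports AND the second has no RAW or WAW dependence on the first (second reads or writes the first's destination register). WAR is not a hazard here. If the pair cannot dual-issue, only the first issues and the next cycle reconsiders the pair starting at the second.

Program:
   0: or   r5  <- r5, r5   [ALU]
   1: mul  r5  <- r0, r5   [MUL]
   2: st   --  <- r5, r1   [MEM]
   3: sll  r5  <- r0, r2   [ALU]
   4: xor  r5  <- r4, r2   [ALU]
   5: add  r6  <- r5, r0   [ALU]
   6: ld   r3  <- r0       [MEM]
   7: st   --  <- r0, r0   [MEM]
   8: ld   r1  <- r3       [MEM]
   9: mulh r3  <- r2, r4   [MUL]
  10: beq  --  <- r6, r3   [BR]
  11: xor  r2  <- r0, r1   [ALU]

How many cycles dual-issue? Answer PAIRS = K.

t=0 i0:or ; RAW+WAW r5
t=1 i1:mul ; RAW r5
t=2 i2,i3:st;sll ; pair
t=3 i4:xor ; RAW r5
t=4 i5,i6:add;ld ; pair
t=5 i7:st ; no-port MEM/MEM
t=6 i8,i9:ld;mulh ; pair
t=7 i10,i11:beq;xor ; pair

PAIRS = 4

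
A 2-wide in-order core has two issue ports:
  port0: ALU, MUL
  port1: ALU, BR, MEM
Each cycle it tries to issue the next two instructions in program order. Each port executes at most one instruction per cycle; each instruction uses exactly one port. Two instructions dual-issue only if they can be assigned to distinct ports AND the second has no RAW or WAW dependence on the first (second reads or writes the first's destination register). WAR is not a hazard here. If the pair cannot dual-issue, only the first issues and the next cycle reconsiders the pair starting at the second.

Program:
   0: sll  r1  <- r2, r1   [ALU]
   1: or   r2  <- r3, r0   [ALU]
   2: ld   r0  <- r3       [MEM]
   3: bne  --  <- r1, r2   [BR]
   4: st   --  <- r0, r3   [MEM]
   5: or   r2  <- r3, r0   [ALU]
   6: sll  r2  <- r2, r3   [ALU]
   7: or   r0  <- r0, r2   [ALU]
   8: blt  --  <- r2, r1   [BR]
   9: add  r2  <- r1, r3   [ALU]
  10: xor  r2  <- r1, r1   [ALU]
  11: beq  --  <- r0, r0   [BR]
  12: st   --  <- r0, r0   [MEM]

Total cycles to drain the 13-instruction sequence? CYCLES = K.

  cy0 -> i0+i1 (sll.ALU+or.ALU) dual
  cy1 -> i2 (ld.MEM) no-port MEM/BR
  cy2 -> i3 (bne.BR) no-port BR/MEM
  cy3 -> i4+i5 (st.MEM+or.ALU) dual
  cy4 -> i6 (sll.ALU) RAW r2
  cy5 -> i7+i8 (or.ALU+blt.BR) dual
  cy6 -> i9 (add.ALU) WAW r2
  cy7 -> i10+i11 (xor.ALU+beq.BR) dual
  cy8 -> i12 (st.MEM) tail

CYCLES = 9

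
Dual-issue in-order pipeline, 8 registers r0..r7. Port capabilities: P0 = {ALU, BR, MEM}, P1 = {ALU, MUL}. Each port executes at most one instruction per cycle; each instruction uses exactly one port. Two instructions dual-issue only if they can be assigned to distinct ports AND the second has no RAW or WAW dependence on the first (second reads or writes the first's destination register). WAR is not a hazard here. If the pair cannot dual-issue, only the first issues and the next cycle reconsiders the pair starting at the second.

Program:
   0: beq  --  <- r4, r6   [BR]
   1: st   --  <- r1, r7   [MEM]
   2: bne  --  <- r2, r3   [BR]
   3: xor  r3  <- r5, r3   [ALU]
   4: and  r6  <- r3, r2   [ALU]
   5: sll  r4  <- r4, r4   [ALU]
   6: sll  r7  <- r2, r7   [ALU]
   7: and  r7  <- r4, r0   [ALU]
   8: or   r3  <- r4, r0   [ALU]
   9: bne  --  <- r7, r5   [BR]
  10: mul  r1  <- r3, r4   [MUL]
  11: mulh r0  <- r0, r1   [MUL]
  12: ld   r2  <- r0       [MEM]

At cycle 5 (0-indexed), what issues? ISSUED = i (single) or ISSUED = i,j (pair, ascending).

ISSUED = 7,8

t=0 i0:beq ; no-port BR/MEM
t=1 i1:st ; no-port MEM/BR
t=2 i2+i3:bne;xor ; 2-wide
t=3 i4+i5:and;sll ; 2-wide
t=4 i6:sll ; WAW r7
t=5 i7+i8:and;or ; 2-wide
t=6 i9+i10:bne;mul ; 2-wide
t=7 i11:mulh ; RAW r0
t=8 i12:ld ; tail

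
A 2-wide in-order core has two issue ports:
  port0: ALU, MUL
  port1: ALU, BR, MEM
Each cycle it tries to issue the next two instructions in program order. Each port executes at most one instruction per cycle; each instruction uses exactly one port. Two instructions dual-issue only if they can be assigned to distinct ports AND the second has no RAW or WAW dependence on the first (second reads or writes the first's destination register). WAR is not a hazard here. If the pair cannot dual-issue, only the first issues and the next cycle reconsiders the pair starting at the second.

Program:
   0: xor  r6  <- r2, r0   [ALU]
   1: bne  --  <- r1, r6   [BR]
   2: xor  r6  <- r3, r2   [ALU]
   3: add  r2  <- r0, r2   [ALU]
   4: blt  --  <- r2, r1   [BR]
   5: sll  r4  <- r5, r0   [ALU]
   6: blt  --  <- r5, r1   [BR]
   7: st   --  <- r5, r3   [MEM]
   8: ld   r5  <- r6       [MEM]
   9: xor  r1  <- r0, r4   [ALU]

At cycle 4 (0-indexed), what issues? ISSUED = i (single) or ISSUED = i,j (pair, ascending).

c0: i0 xor.ALU  RAW r6
c1: i1/i2 bne.BR;xor.ALU  dual
c2: i3 add.ALU  RAW r2
c3: i4/i5 blt.BR;sll.ALU  dual
c4: i6 blt.BR  no-port BR/MEM
c5: i7 st.MEM  no-port MEM/MEM
c6: i8/i9 ld.MEM;xor.ALU  dual

ISSUED = 6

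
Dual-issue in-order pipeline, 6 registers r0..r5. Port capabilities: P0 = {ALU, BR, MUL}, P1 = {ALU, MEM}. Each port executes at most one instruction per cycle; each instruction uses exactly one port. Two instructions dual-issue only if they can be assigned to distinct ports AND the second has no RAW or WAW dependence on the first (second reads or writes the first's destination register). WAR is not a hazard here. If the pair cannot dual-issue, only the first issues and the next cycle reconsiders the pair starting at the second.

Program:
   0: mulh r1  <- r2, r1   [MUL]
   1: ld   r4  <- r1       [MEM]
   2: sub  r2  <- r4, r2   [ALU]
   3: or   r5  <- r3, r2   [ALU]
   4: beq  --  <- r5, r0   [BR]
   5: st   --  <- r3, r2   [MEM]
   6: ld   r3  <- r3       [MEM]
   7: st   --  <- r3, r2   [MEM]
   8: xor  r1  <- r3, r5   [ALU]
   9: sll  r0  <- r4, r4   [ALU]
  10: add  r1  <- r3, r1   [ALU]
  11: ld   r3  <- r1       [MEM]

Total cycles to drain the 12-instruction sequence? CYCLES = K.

0. mulh @i0  | RAW r1
1. ld @i1  | RAW r4
2. sub @i2  | RAW r2
3. or @i3  | RAW r5
4. beq/st @i4/i5  | 2-wide
5. ld @i6  | no-port MEM/MEM
6. st/xor @i7/i8  | 2-wide
7. sll/add @i9/i10  | 2-wide
8. ld @i11  | tail

CYCLES = 9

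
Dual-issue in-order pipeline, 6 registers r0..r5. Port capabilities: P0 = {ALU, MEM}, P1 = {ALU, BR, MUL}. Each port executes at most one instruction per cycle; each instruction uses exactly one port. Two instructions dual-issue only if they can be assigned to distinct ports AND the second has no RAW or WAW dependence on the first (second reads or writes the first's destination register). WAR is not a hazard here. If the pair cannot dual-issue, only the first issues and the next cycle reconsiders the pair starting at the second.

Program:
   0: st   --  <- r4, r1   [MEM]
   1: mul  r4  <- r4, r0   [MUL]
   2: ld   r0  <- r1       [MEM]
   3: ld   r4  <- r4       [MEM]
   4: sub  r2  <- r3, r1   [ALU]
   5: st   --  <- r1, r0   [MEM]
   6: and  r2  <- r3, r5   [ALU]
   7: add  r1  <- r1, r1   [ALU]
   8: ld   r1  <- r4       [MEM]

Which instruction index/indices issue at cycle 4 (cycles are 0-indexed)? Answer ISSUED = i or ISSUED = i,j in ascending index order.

ISSUED = 7

#0 head=0: st.MEM;mul.MUL i0/i1 2-wide
#1 head=2: ld.MEM i2 no-port MEM/MEM
#2 head=3: ld.MEM;sub.ALU i3/i4 2-wide
#3 head=5: st.MEM;and.ALU i5/i6 2-wide
#4 head=7: add.ALU i7 WAW r1
#5 head=8: ld.MEM i8 tail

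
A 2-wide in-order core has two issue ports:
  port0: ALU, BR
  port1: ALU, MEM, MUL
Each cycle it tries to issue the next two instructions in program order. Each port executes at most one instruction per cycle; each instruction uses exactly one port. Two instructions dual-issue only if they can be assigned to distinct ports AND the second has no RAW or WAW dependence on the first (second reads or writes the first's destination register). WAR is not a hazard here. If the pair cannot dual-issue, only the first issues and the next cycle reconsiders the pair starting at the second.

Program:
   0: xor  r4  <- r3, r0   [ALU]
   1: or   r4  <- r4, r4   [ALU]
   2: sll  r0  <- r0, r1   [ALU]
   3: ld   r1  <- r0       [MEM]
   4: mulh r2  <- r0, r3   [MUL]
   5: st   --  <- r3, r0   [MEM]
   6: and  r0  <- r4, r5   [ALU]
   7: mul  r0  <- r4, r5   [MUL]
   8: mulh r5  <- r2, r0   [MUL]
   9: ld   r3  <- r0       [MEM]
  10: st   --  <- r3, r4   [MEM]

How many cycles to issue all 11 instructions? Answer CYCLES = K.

CYCLES = 9

t=0 i0:xor ; RAW+WAW r4
t=1 i1,i2:or+sll ; dual
t=2 i3:ld ; no-port MEM/MUL
t=3 i4:mulh ; no-port MUL/MEM
t=4 i5,i6:st+and ; dual
t=5 i7:mul ; no-port MUL/MUL
t=6 i8:mulh ; no-port MUL/MEM
t=7 i9:ld ; no-port MEM/MEM
t=8 i10:st ; tail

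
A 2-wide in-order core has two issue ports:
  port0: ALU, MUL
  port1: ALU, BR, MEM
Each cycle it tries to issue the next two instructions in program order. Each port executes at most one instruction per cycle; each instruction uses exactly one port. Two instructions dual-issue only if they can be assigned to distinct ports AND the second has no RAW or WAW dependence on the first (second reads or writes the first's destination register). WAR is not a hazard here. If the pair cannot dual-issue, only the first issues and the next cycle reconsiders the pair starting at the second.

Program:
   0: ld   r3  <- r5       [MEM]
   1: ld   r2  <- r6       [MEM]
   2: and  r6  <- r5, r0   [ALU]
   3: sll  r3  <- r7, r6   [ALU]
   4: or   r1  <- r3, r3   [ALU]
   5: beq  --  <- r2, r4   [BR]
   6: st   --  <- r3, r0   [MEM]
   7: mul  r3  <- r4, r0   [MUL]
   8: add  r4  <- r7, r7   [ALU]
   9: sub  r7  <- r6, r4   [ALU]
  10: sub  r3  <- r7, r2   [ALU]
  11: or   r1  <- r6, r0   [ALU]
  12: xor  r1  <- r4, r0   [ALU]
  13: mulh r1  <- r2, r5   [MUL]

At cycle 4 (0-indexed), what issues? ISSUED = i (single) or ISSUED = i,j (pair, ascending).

ISSUED = 6,7

  cy0 -> i0 (ld.MEM) no-port MEM/MEM
  cy1 -> i1,i2 (ld.MEM and.ALU) 2-wide
  cy2 -> i3 (sll.ALU) RAW r3
  cy3 -> i4,i5 (or.ALU beq.BR) 2-wide
  cy4 -> i6,i7 (st.MEM mul.MUL) 2-wide
  cy5 -> i8 (add.ALU) RAW r4
  cy6 -> i9 (sub.ALU) RAW r7
  cy7 -> i10,i11 (sub.ALU or.ALU) 2-wide
  cy8 -> i12 (xor.ALU) WAW r1
  cy9 -> i13 (mulh.MUL) tail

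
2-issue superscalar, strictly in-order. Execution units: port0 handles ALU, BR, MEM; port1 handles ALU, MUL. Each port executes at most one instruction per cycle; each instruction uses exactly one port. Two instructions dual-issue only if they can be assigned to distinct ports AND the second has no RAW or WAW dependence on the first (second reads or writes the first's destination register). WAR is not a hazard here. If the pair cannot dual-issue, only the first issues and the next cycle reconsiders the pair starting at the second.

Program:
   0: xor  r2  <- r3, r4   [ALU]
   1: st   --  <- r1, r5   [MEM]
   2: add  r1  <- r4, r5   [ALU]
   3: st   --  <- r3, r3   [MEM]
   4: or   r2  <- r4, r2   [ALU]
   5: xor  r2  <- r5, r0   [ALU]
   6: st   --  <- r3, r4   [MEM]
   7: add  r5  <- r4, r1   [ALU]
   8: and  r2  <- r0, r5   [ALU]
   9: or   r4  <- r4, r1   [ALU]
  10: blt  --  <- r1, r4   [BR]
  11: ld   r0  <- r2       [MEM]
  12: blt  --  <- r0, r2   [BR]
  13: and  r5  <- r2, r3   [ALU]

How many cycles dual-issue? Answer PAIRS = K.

PAIRS = 5

#0 head=0: xor;st i0+i1 dual
#1 head=2: add;st i2+i3 dual
#2 head=4: or i4 WAW r2
#3 head=5: xor;st i5+i6 dual
#4 head=7: add i7 RAW r5
#5 head=8: and;or i8+i9 dual
#6 head=10: blt i10 no-port BR/MEM
#7 head=11: ld i11 no-port MEM/BR
#8 head=12: blt;and i12+i13 dual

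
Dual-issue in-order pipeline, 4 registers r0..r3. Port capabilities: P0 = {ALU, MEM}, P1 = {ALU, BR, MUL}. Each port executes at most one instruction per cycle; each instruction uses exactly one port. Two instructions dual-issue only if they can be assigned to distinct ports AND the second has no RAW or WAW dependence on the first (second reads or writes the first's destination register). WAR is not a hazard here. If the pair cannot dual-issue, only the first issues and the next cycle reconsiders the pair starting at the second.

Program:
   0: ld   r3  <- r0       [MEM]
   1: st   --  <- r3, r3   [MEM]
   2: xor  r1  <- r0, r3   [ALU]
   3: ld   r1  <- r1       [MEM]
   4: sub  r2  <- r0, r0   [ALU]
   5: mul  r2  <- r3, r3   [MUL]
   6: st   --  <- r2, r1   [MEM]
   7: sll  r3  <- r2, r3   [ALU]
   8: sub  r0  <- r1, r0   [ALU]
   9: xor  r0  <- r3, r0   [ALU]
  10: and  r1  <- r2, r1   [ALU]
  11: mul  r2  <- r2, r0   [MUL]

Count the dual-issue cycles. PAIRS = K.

PAIRS = 4

c0: i0 ld.MEM  no-port MEM/MEM
c1: i1,i2 st.MEM/xor.ALU  pair
c2: i3,i4 ld.MEM/sub.ALU  pair
c3: i5 mul.MUL  RAW r2
c4: i6,i7 st.MEM/sll.ALU  pair
c5: i8 sub.ALU  RAW+WAW r0
c6: i9,i10 xor.ALU/and.ALU  pair
c7: i11 mul.MUL  tail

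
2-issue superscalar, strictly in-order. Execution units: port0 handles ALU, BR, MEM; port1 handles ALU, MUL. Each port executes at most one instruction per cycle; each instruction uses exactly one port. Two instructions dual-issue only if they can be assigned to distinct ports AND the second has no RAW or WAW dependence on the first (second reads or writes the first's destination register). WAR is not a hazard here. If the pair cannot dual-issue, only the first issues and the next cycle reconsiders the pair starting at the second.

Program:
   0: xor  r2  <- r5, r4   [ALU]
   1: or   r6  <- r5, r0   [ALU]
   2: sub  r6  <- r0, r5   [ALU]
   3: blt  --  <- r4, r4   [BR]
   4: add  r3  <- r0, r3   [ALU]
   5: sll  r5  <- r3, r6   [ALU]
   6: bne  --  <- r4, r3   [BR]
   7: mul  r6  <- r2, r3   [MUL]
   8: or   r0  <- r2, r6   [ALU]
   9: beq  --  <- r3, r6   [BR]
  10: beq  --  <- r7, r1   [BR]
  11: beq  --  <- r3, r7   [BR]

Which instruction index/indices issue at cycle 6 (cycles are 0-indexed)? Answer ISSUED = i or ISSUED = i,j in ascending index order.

ISSUED = 10

t=0 i0+i1:xor.ALU/or.ALU ; pair
t=1 i2+i3:sub.ALU/blt.BR ; pair
t=2 i4:add.ALU ; RAW r3
t=3 i5+i6:sll.ALU/bne.BR ; pair
t=4 i7:mul.MUL ; RAW r6
t=5 i8+i9:or.ALU/beq.BR ; pair
t=6 i10:beq.BR ; no-port BR/BR
t=7 i11:beq.BR ; tail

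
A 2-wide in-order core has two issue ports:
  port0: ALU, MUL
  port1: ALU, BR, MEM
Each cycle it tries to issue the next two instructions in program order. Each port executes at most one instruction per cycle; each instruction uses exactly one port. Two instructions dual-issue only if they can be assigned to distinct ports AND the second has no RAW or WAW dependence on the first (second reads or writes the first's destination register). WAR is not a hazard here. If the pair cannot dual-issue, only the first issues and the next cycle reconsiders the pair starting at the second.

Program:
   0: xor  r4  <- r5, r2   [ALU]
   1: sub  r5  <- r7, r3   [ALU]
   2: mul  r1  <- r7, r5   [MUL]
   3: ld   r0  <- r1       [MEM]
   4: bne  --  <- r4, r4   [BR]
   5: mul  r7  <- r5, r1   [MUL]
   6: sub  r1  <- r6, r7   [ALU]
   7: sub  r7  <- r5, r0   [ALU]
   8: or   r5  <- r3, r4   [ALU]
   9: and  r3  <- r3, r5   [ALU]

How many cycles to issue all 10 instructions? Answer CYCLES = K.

#0 head=0: xor sub i0/i1 pair
#1 head=2: mul i2 RAW r1
#2 head=3: ld i3 no-port MEM/BR
#3 head=4: bne mul i4/i5 pair
#4 head=6: sub sub i6/i7 pair
#5 head=8: or i8 RAW r5
#6 head=9: and i9 tail

CYCLES = 7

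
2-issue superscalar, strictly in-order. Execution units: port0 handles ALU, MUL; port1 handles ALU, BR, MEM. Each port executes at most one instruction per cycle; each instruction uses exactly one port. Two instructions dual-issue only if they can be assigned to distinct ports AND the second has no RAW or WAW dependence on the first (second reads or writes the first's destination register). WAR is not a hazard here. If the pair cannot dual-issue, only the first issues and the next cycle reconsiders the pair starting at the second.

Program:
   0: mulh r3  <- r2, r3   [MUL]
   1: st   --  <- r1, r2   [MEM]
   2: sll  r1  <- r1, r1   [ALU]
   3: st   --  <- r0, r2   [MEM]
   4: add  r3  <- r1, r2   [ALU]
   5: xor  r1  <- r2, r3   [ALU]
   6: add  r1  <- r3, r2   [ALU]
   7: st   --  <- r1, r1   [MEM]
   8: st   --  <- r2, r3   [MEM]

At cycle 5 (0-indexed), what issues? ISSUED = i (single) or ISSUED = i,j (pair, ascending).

ISSUED = 7

  cy0 -> i0/i1 (mulh/st) dual
  cy1 -> i2/i3 (sll/st) dual
  cy2 -> i4 (add) RAW r3
  cy3 -> i5 (xor) WAW r1
  cy4 -> i6 (add) RAW r1
  cy5 -> i7 (st) no-port MEM/MEM
  cy6 -> i8 (st) tail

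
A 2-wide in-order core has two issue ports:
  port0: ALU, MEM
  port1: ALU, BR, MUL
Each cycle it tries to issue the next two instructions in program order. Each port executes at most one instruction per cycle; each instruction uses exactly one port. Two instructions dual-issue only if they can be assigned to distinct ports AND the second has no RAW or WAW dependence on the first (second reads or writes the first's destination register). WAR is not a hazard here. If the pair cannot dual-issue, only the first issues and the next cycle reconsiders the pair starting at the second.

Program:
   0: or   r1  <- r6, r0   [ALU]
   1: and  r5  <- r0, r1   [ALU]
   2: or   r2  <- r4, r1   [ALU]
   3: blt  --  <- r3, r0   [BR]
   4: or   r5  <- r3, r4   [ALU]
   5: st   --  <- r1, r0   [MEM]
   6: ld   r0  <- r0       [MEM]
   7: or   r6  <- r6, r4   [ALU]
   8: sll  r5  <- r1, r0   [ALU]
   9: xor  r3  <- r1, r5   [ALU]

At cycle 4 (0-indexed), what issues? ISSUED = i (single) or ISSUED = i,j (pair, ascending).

ISSUED = 6,7

[0] i0  or  -- RAW r1
[1] i1/i2  and+or  -- dual
[2] i3/i4  blt+or  -- dual
[3] i5  st  -- no-port MEM/MEM
[4] i6/i7  ld+or  -- dual
[5] i8  sll  -- RAW r5
[6] i9  xor  -- tail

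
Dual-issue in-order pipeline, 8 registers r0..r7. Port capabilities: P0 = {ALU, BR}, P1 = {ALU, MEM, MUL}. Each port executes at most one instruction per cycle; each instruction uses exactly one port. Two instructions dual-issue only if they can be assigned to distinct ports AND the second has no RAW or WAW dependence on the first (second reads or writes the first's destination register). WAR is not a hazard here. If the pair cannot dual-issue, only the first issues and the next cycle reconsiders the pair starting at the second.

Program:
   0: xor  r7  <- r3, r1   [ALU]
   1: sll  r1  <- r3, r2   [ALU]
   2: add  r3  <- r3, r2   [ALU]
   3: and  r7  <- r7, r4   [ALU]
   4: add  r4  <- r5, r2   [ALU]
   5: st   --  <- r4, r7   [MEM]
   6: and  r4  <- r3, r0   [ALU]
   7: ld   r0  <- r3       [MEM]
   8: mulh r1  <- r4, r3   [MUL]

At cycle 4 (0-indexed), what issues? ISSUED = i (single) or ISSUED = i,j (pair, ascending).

  cy0 -> i0+i1 (xor.ALU sll.ALU) dual
  cy1 -> i2+i3 (add.ALU and.ALU) dual
  cy2 -> i4 (add.ALU) RAW r4
  cy3 -> i5+i6 (st.MEM and.ALU) dual
  cy4 -> i7 (ld.MEM) no-port MEM/MUL
  cy5 -> i8 (mulh.MUL) tail

ISSUED = 7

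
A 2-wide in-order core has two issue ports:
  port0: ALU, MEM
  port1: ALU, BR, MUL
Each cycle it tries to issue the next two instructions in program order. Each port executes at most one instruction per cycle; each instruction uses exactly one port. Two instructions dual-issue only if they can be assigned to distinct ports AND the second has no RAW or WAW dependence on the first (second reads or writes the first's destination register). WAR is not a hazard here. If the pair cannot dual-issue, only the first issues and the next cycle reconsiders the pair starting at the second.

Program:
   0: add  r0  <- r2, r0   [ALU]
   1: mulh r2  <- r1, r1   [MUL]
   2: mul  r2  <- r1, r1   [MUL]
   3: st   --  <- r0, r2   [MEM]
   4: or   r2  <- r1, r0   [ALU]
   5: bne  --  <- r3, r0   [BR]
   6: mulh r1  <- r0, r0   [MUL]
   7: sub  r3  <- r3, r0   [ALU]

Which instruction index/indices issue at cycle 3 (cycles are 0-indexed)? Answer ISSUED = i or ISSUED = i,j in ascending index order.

c0: i0&i1 add.ALU mulh.MUL  dual
c1: i2 mul.MUL  RAW r2
c2: i3&i4 st.MEM or.ALU  dual
c3: i5 bne.BR  no-port BR/MUL
c4: i6&i7 mulh.MUL sub.ALU  dual

ISSUED = 5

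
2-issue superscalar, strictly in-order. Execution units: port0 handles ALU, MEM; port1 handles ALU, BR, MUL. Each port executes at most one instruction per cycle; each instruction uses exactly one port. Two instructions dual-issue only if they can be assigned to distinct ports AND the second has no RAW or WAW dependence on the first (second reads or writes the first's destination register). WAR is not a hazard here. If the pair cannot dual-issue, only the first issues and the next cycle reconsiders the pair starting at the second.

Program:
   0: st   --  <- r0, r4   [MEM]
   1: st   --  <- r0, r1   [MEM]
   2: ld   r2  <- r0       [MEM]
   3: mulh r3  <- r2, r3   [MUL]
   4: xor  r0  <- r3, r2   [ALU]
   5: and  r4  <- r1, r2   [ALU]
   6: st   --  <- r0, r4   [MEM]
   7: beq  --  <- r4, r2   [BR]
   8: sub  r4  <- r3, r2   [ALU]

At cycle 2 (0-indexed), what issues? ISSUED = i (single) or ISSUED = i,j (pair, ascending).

ISSUED = 2

#0 head=0: st i0 no-port MEM/MEM
#1 head=1: st i1 no-port MEM/MEM
#2 head=2: ld i2 RAW r2
#3 head=3: mulh i3 RAW r3
#4 head=4: xor and i4/i5 dual
#5 head=6: st beq i6/i7 dual
#6 head=8: sub i8 tail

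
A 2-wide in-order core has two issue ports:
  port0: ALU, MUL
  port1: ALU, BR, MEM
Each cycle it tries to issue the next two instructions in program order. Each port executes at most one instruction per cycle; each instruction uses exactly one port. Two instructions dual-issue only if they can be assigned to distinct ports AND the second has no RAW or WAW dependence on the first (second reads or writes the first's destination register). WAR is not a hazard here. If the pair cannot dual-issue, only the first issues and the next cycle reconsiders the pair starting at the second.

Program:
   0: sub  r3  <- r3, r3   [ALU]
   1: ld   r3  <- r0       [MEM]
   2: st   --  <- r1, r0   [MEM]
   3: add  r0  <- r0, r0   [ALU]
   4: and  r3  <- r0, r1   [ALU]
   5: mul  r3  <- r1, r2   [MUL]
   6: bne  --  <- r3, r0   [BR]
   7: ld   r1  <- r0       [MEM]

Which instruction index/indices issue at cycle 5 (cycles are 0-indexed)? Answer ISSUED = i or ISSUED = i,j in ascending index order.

ISSUED = 6

  cy0 -> i0 (sub) WAW r3
  cy1 -> i1 (ld) no-port MEM/MEM
  cy2 -> i2+i3 (st add) 2-wide
  cy3 -> i4 (and) WAW r3
  cy4 -> i5 (mul) RAW r3
  cy5 -> i6 (bne) no-port BR/MEM
  cy6 -> i7 (ld) tail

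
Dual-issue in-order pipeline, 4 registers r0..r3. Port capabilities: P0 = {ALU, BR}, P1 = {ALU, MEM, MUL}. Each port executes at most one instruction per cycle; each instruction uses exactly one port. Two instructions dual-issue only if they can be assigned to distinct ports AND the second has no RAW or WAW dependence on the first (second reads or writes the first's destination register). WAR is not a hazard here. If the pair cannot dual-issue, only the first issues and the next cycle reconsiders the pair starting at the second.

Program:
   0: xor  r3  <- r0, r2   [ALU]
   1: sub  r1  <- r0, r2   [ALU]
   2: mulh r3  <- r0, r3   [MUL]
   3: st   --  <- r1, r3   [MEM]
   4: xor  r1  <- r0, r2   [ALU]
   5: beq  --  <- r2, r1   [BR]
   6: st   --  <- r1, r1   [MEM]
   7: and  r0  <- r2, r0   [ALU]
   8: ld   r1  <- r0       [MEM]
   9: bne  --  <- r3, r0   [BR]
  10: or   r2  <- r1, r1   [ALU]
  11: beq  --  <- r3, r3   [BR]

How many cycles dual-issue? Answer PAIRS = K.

c0: i0+i1 xor;sub  2-wide
c1: i2 mulh  no-port MUL/MEM
c2: i3+i4 st;xor  2-wide
c3: i5+i6 beq;st  2-wide
c4: i7 and  RAW r0
c5: i8+i9 ld;bne  2-wide
c6: i10+i11 or;beq  2-wide

PAIRS = 5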